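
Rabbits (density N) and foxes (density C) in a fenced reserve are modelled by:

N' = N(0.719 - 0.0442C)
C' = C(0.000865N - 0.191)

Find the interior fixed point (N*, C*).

Set dC/dt = 0 with C > 0: 0.000865N - 0.191 = 0, so N* = 0.191/0.000865 = 221.
Set dN/dt = 0 with N > 0: 0.719 - 0.0442C = 0, so C* = 0.719/0.0442 = 16.3.

N* ≈ 221, C* ≈ 16.3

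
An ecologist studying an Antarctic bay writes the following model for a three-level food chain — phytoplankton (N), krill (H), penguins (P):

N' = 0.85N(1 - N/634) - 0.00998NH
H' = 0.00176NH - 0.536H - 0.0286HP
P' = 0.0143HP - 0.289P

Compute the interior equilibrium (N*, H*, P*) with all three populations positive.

From dP/dt = 0: 0.0143H* = 0.289, so H* = 20.2.
From dN/dt = 0: 0.85(1 - N*/634) = 0.00998·20.2, giving N* = 634·(1 - 0.237) = 484.
From dH/dt = 0: 0.00176·484 - 0.536 = 0.0286P*, so P* = 0.315/0.0286 = 11.

N* ≈ 484, H* ≈ 20.2, P* ≈ 11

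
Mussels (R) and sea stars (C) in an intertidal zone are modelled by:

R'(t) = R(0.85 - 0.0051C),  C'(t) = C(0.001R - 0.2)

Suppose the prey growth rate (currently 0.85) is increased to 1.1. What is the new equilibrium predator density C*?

At the interior fixed point, setting dR/dt = 0 with R > 0 fixes C* = (prey growth rate)/(RC coefficient) — independent of the other coefficients.
With the change, C* = 1.1/0.0051 = 216; it rises from 167.

C* ≈ 216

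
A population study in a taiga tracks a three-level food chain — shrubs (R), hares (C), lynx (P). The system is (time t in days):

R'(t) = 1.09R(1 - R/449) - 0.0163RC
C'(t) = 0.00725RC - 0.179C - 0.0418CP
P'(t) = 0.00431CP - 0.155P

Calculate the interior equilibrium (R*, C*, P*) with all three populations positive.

From dP/dt = 0: 0.00431C* = 0.155, so C* = 36.
From dR/dt = 0: 1.09(1 - R*/449) = 0.0163·36, giving R* = 449·(1 - 0.538) = 208.
From dC/dt = 0: 0.00725·208 - 0.179 = 0.0418P*, so P* = 1.33/0.0418 = 31.7.

R* ≈ 208, C* ≈ 36, P* ≈ 31.7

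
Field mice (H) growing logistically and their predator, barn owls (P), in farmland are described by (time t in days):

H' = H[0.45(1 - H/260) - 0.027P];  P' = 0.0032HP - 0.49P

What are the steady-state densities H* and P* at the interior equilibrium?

From dP/dt = 0 with P > 0: 0.0032H* = 0.49, so H* = 153.
Substitute into dH/dt = 0: 0.45(1 - 153/260) = 0.027P*.
The bracket is 0.411, giving P* = 0.185/0.027 = 6.85.

H* ≈ 153, P* ≈ 6.85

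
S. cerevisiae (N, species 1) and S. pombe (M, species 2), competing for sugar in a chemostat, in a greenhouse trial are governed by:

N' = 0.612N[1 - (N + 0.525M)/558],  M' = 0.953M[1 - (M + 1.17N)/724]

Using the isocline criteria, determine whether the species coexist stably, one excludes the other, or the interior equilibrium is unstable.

stable coexistence

Compare the nullcline intercepts: K1/α12 = 558/0.525 = 1060 > K2 = 724; K2/α21 = 724/1.17 = 619 > K1 = 558.
Since both inequalities hold, each species can invade when rare, so the interior equilibrium is stable.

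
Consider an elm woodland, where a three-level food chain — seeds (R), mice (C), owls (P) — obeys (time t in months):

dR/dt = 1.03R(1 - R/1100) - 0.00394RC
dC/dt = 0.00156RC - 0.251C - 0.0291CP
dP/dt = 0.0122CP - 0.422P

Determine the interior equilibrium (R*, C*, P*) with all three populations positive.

R* ≈ 954, C* ≈ 34.6, P* ≈ 42.5

From dP/dt = 0: 0.0122C* = 0.422, so C* = 34.6.
From dR/dt = 0: 1.03(1 - R*/1100) = 0.00394·34.6, giving R* = 1100·(1 - 0.132) = 954.
From dC/dt = 0: 0.00156·954 - 0.251 = 0.0291P*, so P* = 1.24/0.0291 = 42.5.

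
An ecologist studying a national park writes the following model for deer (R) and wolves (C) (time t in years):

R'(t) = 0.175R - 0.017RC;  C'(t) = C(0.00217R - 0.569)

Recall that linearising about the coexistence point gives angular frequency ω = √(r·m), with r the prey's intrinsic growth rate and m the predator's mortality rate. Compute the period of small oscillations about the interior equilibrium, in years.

T ≈ 19.9 years

Here r = 0.175 and m = 0.569, so r·m = 0.0996.
ω = √0.0996 = 0.316 per year, hence T = 2π/ω ≈ 19.9 years.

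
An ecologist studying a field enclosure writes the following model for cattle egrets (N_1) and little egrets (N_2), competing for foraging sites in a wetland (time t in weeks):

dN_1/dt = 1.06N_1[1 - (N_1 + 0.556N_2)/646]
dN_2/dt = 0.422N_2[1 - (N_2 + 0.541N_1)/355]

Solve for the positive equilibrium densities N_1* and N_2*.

Setting both brackets to zero gives the nullclines N_1 + 0.556N_2 = 646 and 0.541N_1 + N_2 = 355.
Substituting N_2 = 355 - 0.541N_1 into the first: N_1(1 - 0.556·0.541) = 646 - 0.556·355.
So N_1* = 449/0.699 = 642, and then N_2* = 355 - 0.541·642 = 7.89.

N_1* ≈ 642, N_2* ≈ 7.89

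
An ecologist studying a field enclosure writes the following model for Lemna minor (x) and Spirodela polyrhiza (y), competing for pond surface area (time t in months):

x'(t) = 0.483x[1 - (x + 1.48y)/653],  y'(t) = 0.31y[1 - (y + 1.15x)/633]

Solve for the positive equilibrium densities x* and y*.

Setting both brackets to zero gives the nullclines x + 1.48y = 653 and 1.15x + y = 633.
Substituting y = 633 - 1.15x into the first: x(1 - 1.48·1.15) = 653 - 1.48·633.
So x* = -284/-0.702 = 404, and then y* = 633 - 1.15·404 = 168.

x* ≈ 404, y* ≈ 168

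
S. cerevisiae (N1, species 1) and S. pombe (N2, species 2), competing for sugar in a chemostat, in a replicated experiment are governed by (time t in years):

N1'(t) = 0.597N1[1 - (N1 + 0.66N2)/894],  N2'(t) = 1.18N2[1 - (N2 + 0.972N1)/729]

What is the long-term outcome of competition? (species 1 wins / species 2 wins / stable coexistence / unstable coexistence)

Compare the nullcline intercepts: K1/α12 = 894/0.66 = 1350 > K2 = 729; K2/α21 = 729/0.972 = 750 < K1 = 894.
Since the inequalities point opposite ways, species 1 can invade but species 2 cannot.

species 1 excludes species 2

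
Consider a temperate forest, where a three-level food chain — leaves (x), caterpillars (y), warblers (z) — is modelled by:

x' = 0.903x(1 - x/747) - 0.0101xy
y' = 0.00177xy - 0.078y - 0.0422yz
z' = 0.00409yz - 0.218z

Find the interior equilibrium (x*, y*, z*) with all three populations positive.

From dz/dt = 0: 0.00409y* = 0.218, so y* = 53.3.
From dx/dt = 0: 0.903(1 - x*/747) = 0.0101·53.3, giving x* = 747·(1 - 0.596) = 302.
From dy/dt = 0: 0.00177·302 - 0.078 = 0.0422z*, so z* = 0.456/0.0422 = 10.8.

x* ≈ 302, y* ≈ 53.3, z* ≈ 10.8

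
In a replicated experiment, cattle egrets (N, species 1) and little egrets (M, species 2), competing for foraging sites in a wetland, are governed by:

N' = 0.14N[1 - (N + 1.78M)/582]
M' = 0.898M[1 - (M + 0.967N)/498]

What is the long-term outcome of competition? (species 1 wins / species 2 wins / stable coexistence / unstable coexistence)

Compare the nullcline intercepts: K1/α12 = 582/1.78 = 327 < K2 = 498; K2/α21 = 498/0.967 = 515 < K1 = 582.
Since both are reversed, neither can invade when rare; the interior point is a saddle.

unstable coexistence (outcome depends on initial conditions)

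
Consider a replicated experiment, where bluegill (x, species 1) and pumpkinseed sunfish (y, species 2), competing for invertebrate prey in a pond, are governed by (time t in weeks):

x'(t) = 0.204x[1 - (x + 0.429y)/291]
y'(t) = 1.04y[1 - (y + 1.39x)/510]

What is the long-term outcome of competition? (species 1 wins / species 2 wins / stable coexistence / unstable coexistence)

Compare the nullcline intercepts: K1/α12 = 291/0.429 = 678 > K2 = 510; K2/α21 = 510/1.39 = 367 > K1 = 291.
Since both inequalities hold, each species can invade when rare, so the interior equilibrium is stable.

stable coexistence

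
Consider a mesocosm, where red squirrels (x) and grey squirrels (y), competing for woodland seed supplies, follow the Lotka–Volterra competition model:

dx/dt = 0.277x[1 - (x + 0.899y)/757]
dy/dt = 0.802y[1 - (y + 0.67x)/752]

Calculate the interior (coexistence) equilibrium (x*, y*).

Setting both brackets to zero gives the nullclines x + 0.899y = 757 and 0.67x + y = 752.
Substituting y = 752 - 0.67x into the first: x(1 - 0.899·0.67) = 757 - 0.899·752.
So x* = 81/0.398 = 204, and then y* = 752 - 0.67·204 = 616.

x* ≈ 204, y* ≈ 616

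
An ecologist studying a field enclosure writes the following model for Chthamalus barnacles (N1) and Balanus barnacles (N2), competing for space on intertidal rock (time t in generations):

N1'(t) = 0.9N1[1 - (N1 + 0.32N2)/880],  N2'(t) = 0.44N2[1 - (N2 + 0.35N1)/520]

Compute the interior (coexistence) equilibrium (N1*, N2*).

Setting both brackets to zero gives the nullclines N1 + 0.32N2 = 880 and 0.35N1 + N2 = 520.
Substituting N2 = 520 - 0.35N1 into the first: N1(1 - 0.32·0.35) = 880 - 0.32·520.
So N1* = 714/0.888 = 804, and then N2* = 520 - 0.35·804 = 239.

N1* ≈ 804, N2* ≈ 239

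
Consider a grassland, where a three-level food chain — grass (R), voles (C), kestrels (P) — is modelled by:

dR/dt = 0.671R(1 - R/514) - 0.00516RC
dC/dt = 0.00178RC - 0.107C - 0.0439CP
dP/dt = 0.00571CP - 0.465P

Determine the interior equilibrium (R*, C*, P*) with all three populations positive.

R* ≈ 192, C* ≈ 81.4, P* ≈ 5.35

From dP/dt = 0: 0.00571C* = 0.465, so C* = 81.4.
From dR/dt = 0: 0.671(1 - R*/514) = 0.00516·81.4, giving R* = 514·(1 - 0.626) = 192.
From dC/dt = 0: 0.00178·192 - 0.107 = 0.0439P*, so P* = 0.235/0.0439 = 5.35.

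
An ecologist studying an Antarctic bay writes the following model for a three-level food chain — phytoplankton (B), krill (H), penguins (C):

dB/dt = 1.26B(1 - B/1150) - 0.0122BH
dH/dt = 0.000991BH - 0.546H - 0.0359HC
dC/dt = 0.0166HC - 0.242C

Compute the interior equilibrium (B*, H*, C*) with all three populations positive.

From dC/dt = 0: 0.0166H* = 0.242, so H* = 14.6.
From dB/dt = 0: 1.26(1 - B*/1150) = 0.0122·14.6, giving B* = 1150·(1 - 0.141) = 988.
From dH/dt = 0: 0.000991·988 - 0.546 = 0.0359C*, so C* = 0.433/0.0359 = 12.1.

B* ≈ 988, H* ≈ 14.6, C* ≈ 12.1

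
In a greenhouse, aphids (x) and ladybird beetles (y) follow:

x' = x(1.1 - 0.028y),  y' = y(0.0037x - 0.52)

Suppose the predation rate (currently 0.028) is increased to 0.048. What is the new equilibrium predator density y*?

y* ≈ 22.9

At the interior fixed point, setting dx/dt = 0 with x > 0 fixes y* = (prey growth rate)/(xy coefficient) — independent of the other coefficients.
With the change, y* = 1.1/0.048 = 22.9; it falls from 39.3.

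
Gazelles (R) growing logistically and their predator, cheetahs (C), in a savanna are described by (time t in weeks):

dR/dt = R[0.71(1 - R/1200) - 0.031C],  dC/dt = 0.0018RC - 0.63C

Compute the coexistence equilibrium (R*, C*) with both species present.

R* ≈ 350, C* ≈ 16.2

From dC/dt = 0 with C > 0: 0.0018R* = 0.63, so R* = 350.
Substitute into dR/dt = 0: 0.71(1 - 350/1200) = 0.031C*.
The bracket is 0.708, giving C* = 0.503/0.031 = 16.2.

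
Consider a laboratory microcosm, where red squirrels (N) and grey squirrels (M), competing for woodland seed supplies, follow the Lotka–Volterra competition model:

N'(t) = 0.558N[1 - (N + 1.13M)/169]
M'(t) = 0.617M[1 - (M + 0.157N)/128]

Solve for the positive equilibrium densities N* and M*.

N* ≈ 29.6, M* ≈ 123

Setting both brackets to zero gives the nullclines N + 1.13M = 169 and 0.157N + M = 128.
Substituting M = 128 - 0.157N into the first: N(1 - 1.13·0.157) = 169 - 1.13·128.
So N* = 24.4/0.823 = 29.6, and then M* = 128 - 0.157·29.6 = 123.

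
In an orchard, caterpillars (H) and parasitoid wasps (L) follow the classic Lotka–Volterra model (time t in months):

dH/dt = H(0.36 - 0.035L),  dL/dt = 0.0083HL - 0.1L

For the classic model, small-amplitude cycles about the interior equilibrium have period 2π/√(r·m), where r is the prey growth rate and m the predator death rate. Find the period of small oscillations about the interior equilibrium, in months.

T ≈ 33.1 months

Here r = 0.36 and m = 0.1, so r·m = 0.036.
ω = √0.036 = 0.19 per month, hence T = 2π/ω ≈ 33.1 months.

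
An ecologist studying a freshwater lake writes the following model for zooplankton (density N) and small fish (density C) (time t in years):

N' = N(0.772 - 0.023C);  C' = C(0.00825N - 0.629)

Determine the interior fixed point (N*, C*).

N* ≈ 76.2, C* ≈ 33.6

Set dC/dt = 0 with C > 0: 0.00825N - 0.629 = 0, so N* = 0.629/0.00825 = 76.2.
Set dN/dt = 0 with N > 0: 0.772 - 0.023C = 0, so C* = 0.772/0.023 = 33.6.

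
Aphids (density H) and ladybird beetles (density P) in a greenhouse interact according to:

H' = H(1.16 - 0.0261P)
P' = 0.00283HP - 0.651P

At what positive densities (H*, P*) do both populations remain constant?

H* ≈ 230, P* ≈ 44.4

Set dP/dt = 0 with P > 0: 0.00283H - 0.651 = 0, so H* = 0.651/0.00283 = 230.
Set dH/dt = 0 with H > 0: 1.16 - 0.0261P = 0, so P* = 1.16/0.0261 = 44.4.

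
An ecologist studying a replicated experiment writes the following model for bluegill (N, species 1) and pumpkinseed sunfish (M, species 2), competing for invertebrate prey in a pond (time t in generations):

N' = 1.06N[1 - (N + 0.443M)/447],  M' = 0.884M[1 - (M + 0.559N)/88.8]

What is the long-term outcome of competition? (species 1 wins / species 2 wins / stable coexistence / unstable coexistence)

Compare the nullcline intercepts: K1/α12 = 447/0.443 = 1010 > K2 = 88.8; K2/α21 = 88.8/0.559 = 159 < K1 = 447.
Since the inequalities point opposite ways, species 1 can invade but species 2 cannot.

species 1 excludes species 2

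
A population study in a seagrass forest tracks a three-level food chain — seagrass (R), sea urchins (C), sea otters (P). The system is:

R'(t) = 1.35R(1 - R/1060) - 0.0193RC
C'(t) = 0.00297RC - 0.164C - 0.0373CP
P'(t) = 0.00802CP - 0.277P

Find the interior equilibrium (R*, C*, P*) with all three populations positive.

R* ≈ 537, C* ≈ 34.5, P* ≈ 38.3

From dP/dt = 0: 0.00802C* = 0.277, so C* = 34.5.
From dR/dt = 0: 1.35(1 - R*/1060) = 0.0193·34.5, giving R* = 1060·(1 - 0.494) = 537.
From dC/dt = 0: 0.00297·537 - 0.164 = 0.0373P*, so P* = 1.43/0.0373 = 38.3.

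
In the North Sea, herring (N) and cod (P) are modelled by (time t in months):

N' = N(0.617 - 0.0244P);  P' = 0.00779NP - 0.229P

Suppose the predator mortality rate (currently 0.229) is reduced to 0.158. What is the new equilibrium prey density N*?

N* ≈ 20.3

At the interior fixed point, setting dP/dt = 0 with P > 0 fixes N* = (predator death rate)/(NP coefficient) — independent of the other coefficients.
With the change, N* = 0.158/0.00779 = 20.3; it falls from 29.4.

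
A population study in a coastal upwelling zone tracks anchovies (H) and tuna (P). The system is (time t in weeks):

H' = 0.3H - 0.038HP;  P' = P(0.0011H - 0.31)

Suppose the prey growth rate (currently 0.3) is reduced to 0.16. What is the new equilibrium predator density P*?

At the interior fixed point, setting dH/dt = 0 with H > 0 fixes P* = (prey growth rate)/(HP coefficient) — independent of the other coefficients.
With the change, P* = 0.16/0.038 = 4.21; it falls from 7.89.

P* ≈ 4.21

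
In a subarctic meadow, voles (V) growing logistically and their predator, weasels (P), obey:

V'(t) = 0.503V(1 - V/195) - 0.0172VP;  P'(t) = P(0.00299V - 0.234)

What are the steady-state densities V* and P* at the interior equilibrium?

From dP/dt = 0 with P > 0: 0.00299V* = 0.234, so V* = 78.3.
Substitute into dV/dt = 0: 0.503(1 - 78.3/195) = 0.0172P*.
The bracket is 0.599, giving P* = 0.301/0.0172 = 17.5.

V* ≈ 78.3, P* ≈ 17.5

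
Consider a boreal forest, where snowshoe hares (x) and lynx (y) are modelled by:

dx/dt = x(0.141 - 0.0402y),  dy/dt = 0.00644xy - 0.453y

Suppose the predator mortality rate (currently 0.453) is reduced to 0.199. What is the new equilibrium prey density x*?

At the interior fixed point, setting dy/dt = 0 with y > 0 fixes x* = (predator death rate)/(xy coefficient) — independent of the other coefficients.
With the change, x* = 0.199/0.00644 = 30.9; it falls from 70.3.

x* ≈ 30.9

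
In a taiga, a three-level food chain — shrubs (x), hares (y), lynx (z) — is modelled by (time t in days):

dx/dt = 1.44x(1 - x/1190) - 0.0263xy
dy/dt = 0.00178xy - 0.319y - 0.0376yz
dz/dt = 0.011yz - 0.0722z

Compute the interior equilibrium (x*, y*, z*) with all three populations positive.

x* ≈ 1050, y* ≈ 6.56, z* ≈ 41.1

From dz/dt = 0: 0.011y* = 0.0722, so y* = 6.56.
From dx/dt = 0: 1.44(1 - x*/1190) = 0.0263·6.56, giving x* = 1190·(1 - 0.12) = 1050.
From dy/dt = 0: 0.00178·1050 - 0.319 = 0.0376z*, so z* = 1.55/0.0376 = 41.1.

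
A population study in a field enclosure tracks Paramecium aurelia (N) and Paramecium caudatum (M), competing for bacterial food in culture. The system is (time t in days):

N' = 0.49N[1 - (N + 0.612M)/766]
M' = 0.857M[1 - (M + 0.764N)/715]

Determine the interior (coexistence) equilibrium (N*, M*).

Setting both brackets to zero gives the nullclines N + 0.612M = 766 and 0.764N + M = 715.
Substituting M = 715 - 0.764N into the first: N(1 - 0.612·0.764) = 766 - 0.612·715.
So N* = 328/0.532 = 617, and then M* = 715 - 0.764·617 = 244.

N* ≈ 617, M* ≈ 244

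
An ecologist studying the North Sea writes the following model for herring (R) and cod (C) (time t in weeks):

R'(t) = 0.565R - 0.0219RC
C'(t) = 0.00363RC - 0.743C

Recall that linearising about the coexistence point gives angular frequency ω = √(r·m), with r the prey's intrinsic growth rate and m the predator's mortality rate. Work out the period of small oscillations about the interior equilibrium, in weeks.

T ≈ 9.7 weeks

Here r = 0.565 and m = 0.743, so r·m = 0.42.
ω = √0.42 = 0.648 per week, hence T = 2π/ω ≈ 9.7 weeks.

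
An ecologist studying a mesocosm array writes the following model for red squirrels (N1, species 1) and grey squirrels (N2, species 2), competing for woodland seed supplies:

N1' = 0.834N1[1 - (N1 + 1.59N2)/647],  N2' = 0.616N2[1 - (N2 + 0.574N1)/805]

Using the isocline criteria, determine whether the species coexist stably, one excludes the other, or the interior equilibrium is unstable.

species 2 excludes species 1

Compare the nullcline intercepts: K1/α12 = 647/1.59 = 407 < K2 = 805; K2/α21 = 805/0.574 = 1400 > K1 = 647.
Since the inequalities point opposite ways, species 2 can invade but species 1 cannot.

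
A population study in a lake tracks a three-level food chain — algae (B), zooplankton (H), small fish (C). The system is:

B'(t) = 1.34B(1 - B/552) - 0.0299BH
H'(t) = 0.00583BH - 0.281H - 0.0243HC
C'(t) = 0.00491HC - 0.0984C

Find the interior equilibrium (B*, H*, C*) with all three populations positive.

B* ≈ 305, H* ≈ 20, C* ≈ 61.6

From dC/dt = 0: 0.00491H* = 0.0984, so H* = 20.
From dB/dt = 0: 1.34(1 - B*/552) = 0.0299·20, giving B* = 552·(1 - 0.447) = 305.
From dH/dt = 0: 0.00583·305 - 0.281 = 0.0243C*, so C* = 1.5/0.0243 = 61.6.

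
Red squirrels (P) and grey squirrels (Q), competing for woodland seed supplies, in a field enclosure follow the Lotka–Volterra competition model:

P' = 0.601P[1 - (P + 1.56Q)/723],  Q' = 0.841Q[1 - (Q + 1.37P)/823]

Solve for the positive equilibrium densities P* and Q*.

P* ≈ 493, Q* ≈ 147

Setting both brackets to zero gives the nullclines P + 1.56Q = 723 and 1.37P + Q = 823.
Substituting Q = 823 - 1.37P into the first: P(1 - 1.56·1.37) = 723 - 1.56·823.
So P* = -561/-1.14 = 493, and then Q* = 823 - 1.37·493 = 147.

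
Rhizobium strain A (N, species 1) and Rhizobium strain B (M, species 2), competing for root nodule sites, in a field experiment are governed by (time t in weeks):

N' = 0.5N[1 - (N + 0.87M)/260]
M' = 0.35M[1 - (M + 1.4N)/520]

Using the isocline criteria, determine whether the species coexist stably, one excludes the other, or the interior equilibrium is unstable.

species 2 excludes species 1

Compare the nullcline intercepts: K1/α12 = 260/0.87 = 299 < K2 = 520; K2/α21 = 520/1.4 = 371 > K1 = 260.
Since the inequalities point opposite ways, species 2 can invade but species 1 cannot.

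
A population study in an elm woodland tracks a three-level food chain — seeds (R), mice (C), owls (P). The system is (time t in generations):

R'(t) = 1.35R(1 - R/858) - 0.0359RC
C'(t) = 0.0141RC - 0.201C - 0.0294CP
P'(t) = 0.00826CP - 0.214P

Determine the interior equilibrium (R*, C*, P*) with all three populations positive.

R* ≈ 267, C* ≈ 25.9, P* ≈ 121

From dP/dt = 0: 0.00826C* = 0.214, so C* = 25.9.
From dR/dt = 0: 1.35(1 - R*/858) = 0.0359·25.9, giving R* = 858·(1 - 0.689) = 267.
From dC/dt = 0: 0.0141·267 - 0.201 = 0.0294P*, so P* = 3.56/0.0294 = 121.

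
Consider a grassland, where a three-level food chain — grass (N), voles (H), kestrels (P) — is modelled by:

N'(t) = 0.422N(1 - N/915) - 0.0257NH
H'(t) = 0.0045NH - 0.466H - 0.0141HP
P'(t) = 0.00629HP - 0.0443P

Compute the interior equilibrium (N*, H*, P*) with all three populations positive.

From dP/dt = 0: 0.00629H* = 0.0443, so H* = 7.04.
From dN/dt = 0: 0.422(1 - N*/915) = 0.0257·7.04, giving N* = 915·(1 - 0.429) = 523.
From dH/dt = 0: 0.0045·523 - 0.466 = 0.0141P*, so P* = 1.89/0.0141 = 134.

N* ≈ 523, H* ≈ 7.04, P* ≈ 134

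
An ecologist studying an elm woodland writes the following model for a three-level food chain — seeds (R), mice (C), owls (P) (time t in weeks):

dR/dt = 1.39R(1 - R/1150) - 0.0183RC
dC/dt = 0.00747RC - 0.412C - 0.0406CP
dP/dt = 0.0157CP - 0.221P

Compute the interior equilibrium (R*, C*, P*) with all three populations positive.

From dP/dt = 0: 0.0157C* = 0.221, so C* = 14.1.
From dR/dt = 0: 1.39(1 - R*/1150) = 0.0183·14.1, giving R* = 1150·(1 - 0.185) = 937.
From dC/dt = 0: 0.00747·937 - 0.412 = 0.0406P*, so P* = 6.59/0.0406 = 162.

R* ≈ 937, C* ≈ 14.1, P* ≈ 162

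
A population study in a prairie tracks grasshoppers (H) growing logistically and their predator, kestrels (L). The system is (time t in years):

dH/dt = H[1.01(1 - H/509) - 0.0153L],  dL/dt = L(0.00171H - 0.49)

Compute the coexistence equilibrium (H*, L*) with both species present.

From dL/dt = 0 with L > 0: 0.00171H* = 0.49, so H* = 287.
Substitute into dH/dt = 0: 1.01(1 - 287/509) = 0.0153L*.
The bracket is 0.437, giving L* = 0.441/0.0153 = 28.8.

H* ≈ 287, L* ≈ 28.8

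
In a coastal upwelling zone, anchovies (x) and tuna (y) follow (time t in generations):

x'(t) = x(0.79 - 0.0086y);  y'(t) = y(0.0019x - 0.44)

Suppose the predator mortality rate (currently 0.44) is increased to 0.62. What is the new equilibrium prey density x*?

At the interior fixed point, setting dy/dt = 0 with y > 0 fixes x* = (predator death rate)/(xy coefficient) — independent of the other coefficients.
With the change, x* = 0.62/0.0019 = 326; it rises from 232.

x* ≈ 326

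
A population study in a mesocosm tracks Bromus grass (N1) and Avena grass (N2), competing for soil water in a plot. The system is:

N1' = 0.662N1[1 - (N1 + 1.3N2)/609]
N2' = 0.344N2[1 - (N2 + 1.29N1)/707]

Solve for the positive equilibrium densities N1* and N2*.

Setting both brackets to zero gives the nullclines N1 + 1.3N2 = 609 and 1.29N1 + N2 = 707.
Substituting N2 = 707 - 1.29N1 into the first: N1(1 - 1.3·1.29) = 609 - 1.3·707.
So N1* = -310/-0.677 = 458, and then N2* = 707 - 1.29·458 = 116.

N1* ≈ 458, N2* ≈ 116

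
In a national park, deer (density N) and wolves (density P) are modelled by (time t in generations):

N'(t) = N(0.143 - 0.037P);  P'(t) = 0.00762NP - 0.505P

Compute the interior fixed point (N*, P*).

N* ≈ 66.3, P* ≈ 3.86

Set dP/dt = 0 with P > 0: 0.00762N - 0.505 = 0, so N* = 0.505/0.00762 = 66.3.
Set dN/dt = 0 with N > 0: 0.143 - 0.037P = 0, so P* = 0.143/0.037 = 3.86.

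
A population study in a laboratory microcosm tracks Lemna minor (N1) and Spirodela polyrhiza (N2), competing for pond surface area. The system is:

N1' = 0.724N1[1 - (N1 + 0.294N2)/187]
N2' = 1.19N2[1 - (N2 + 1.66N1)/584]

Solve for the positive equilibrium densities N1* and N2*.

Setting both brackets to zero gives the nullclines N1 + 0.294N2 = 187 and 1.66N1 + N2 = 584.
Substituting N2 = 584 - 1.66N1 into the first: N1(1 - 0.294·1.66) = 187 - 0.294·584.
So N1* = 15.3/0.512 = 29.9, and then N2* = 584 - 1.66·29.9 = 534.

N1* ≈ 29.9, N2* ≈ 534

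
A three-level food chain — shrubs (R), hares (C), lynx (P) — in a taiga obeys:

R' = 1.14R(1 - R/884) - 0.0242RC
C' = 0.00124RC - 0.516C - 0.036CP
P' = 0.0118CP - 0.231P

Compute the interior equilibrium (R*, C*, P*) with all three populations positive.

From dP/dt = 0: 0.0118C* = 0.231, so C* = 19.6.
From dR/dt = 0: 1.14(1 - R*/884) = 0.0242·19.6, giving R* = 884·(1 - 0.416) = 517.
From dC/dt = 0: 0.00124·517 - 0.516 = 0.036P*, so P* = 0.125/0.036 = 3.46.

R* ≈ 517, C* ≈ 19.6, P* ≈ 3.46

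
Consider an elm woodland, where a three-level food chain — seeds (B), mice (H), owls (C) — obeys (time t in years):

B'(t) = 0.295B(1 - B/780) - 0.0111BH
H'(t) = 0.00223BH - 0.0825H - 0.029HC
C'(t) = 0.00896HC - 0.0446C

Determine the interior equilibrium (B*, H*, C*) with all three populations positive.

B* ≈ 634, H* ≈ 4.98, C* ≈ 45.9

From dC/dt = 0: 0.00896H* = 0.0446, so H* = 4.98.
From dB/dt = 0: 0.295(1 - B*/780) = 0.0111·4.98, giving B* = 780·(1 - 0.187) = 634.
From dH/dt = 0: 0.00223·634 - 0.0825 = 0.029C*, so C* = 1.33/0.029 = 45.9.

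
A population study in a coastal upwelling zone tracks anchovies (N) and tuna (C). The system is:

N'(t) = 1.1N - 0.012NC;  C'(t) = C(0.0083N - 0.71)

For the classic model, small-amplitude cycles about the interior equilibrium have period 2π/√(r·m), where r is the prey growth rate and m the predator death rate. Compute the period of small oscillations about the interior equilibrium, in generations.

T ≈ 7.11 generations

Here r = 1.1 and m = 0.71, so r·m = 0.781.
ω = √0.781 = 0.884 per generation, hence T = 2π/ω ≈ 7.11 generations.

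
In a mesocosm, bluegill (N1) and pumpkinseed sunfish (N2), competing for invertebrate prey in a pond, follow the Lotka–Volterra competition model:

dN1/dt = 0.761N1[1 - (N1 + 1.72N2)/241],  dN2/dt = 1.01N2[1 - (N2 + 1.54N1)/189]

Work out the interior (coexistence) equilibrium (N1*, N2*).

Setting both brackets to zero gives the nullclines N1 + 1.72N2 = 241 and 1.54N1 + N2 = 189.
Substituting N2 = 189 - 1.54N1 into the first: N1(1 - 1.72·1.54) = 241 - 1.72·189.
So N1* = -84.1/-1.65 = 51, and then N2* = 189 - 1.54·51 = 110.

N1* ≈ 51, N2* ≈ 110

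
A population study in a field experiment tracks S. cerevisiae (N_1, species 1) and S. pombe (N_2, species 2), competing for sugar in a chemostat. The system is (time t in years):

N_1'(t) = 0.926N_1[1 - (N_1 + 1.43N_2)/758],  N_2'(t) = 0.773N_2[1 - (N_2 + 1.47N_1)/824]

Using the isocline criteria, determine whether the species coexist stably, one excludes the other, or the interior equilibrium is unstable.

Compare the nullcline intercepts: K1/α12 = 758/1.43 = 530 < K2 = 824; K2/α21 = 824/1.47 = 561 < K1 = 758.
Since both are reversed, neither can invade when rare; the interior point is a saddle.

unstable coexistence (outcome depends on initial conditions)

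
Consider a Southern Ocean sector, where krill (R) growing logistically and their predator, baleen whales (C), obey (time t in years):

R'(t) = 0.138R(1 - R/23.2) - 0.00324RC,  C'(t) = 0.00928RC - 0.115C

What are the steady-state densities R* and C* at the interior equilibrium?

From dC/dt = 0 with C > 0: 0.00928R* = 0.115, so R* = 12.4.
Substitute into dR/dt = 0: 0.138(1 - 12.4/23.2) = 0.00324C*.
The bracket is 0.466, giving C* = 0.0643/0.00324 = 19.8.

R* ≈ 12.4, C* ≈ 19.8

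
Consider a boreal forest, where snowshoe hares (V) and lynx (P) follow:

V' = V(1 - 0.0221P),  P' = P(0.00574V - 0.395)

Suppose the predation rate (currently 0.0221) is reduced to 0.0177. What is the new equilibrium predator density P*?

At the interior fixed point, setting dV/dt = 0 with V > 0 fixes P* = (prey growth rate)/(VP coefficient) — independent of the other coefficients.
With the change, P* = 1/0.0177 = 56.5; it rises from 45.2.

P* ≈ 56.5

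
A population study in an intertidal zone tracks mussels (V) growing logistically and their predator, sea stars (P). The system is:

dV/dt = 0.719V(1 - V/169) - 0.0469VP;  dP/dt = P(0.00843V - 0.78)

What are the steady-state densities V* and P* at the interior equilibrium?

V* ≈ 92.5, P* ≈ 6.94

From dP/dt = 0 with P > 0: 0.00843V* = 0.78, so V* = 92.5.
Substitute into dV/dt = 0: 0.719(1 - 92.5/169) = 0.0469P*.
The bracket is 0.453, giving P* = 0.325/0.0469 = 6.94.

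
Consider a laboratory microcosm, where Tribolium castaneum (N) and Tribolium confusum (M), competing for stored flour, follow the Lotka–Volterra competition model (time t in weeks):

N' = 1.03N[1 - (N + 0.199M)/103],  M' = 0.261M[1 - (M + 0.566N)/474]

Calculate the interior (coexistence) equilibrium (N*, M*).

Setting both brackets to zero gives the nullclines N + 0.199M = 103 and 0.566N + M = 474.
Substituting M = 474 - 0.566N into the first: N(1 - 0.199·0.566) = 103 - 0.199·474.
So N* = 8.67/0.887 = 9.77, and then M* = 474 - 0.566·9.77 = 468.

N* ≈ 9.77, M* ≈ 468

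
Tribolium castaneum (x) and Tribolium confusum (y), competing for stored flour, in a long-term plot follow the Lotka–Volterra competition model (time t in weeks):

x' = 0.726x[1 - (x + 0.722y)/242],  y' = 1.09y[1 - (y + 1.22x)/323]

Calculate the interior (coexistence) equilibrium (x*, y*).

x* ≈ 73.8, y* ≈ 233

Setting both brackets to zero gives the nullclines x + 0.722y = 242 and 1.22x + y = 323.
Substituting y = 323 - 1.22x into the first: x(1 - 0.722·1.22) = 242 - 0.722·323.
So x* = 8.79/0.119 = 73.8, and then y* = 323 - 1.22·73.8 = 233.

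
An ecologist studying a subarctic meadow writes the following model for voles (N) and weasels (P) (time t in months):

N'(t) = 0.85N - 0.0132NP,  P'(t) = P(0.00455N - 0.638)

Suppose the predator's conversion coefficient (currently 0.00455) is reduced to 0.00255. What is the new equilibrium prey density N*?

At the interior fixed point, setting dP/dt = 0 with P > 0 fixes N* = (predator death rate)/(NP coefficient) — independent of the other coefficients.
With the change, N* = 0.638/0.00255 = 250; it rises from 140.

N* ≈ 250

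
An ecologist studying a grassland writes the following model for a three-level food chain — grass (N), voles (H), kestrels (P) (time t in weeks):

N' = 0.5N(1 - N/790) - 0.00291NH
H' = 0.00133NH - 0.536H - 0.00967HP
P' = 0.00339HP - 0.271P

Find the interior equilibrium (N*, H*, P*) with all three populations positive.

From dP/dt = 0: 0.00339H* = 0.271, so H* = 79.9.
From dN/dt = 0: 0.5(1 - N*/790) = 0.00291·79.9, giving N* = 790·(1 - 0.465) = 422.
From dH/dt = 0: 0.00133·422 - 0.536 = 0.00967P*, so P* = 0.0259/0.00967 = 2.67.

N* ≈ 422, H* ≈ 79.9, P* ≈ 2.67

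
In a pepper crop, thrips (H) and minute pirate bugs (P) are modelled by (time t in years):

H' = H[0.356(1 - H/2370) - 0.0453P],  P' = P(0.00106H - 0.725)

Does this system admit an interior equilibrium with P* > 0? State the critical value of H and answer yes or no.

Threshold H = 684; K > 684, so yes, the predator persists.

The predator equation gives dP/dt > 0 only when H > 0.725/0.00106 = 684.
Without the predator, H → K = 2370. Since 2370 > 684, the predator can invade and persist.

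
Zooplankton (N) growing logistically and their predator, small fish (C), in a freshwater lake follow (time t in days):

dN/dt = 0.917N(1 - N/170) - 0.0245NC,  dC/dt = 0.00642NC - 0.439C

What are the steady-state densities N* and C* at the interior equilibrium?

From dC/dt = 0 with C > 0: 0.00642N* = 0.439, so N* = 68.4.
Substitute into dN/dt = 0: 0.917(1 - 68.4/170) = 0.0245C*.
The bracket is 0.598, giving C* = 0.548/0.0245 = 22.4.

N* ≈ 68.4, C* ≈ 22.4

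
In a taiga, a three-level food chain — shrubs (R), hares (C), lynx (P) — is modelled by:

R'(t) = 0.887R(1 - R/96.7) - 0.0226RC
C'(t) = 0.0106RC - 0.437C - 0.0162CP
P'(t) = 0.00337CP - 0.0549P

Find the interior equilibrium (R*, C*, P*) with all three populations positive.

From dP/dt = 0: 0.00337C* = 0.0549, so C* = 16.3.
From dR/dt = 0: 0.887(1 - R*/96.7) = 0.0226·16.3, giving R* = 96.7·(1 - 0.415) = 56.6.
From dC/dt = 0: 0.0106·56.6 - 0.437 = 0.0162P*, so P* = 0.163/0.0162 = 10.

R* ≈ 56.6, C* ≈ 16.3, P* ≈ 10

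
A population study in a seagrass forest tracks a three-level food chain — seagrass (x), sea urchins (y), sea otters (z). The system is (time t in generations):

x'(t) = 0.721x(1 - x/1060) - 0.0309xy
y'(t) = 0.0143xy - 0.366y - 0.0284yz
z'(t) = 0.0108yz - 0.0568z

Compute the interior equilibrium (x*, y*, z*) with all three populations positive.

x* ≈ 821, y* ≈ 5.26, z* ≈ 401

From dz/dt = 0: 0.0108y* = 0.0568, so y* = 5.26.
From dx/dt = 0: 0.721(1 - x*/1060) = 0.0309·5.26, giving x* = 1060·(1 - 0.225) = 821.
From dy/dt = 0: 0.0143·821 - 0.366 = 0.0284z*, so z* = 11.4/0.0284 = 401.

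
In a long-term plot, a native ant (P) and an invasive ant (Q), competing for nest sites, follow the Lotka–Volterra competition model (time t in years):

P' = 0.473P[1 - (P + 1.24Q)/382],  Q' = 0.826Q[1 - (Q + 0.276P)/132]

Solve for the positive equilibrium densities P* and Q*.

Setting both brackets to zero gives the nullclines P + 1.24Q = 382 and 0.276P + Q = 132.
Substituting Q = 132 - 0.276P into the first: P(1 - 1.24·0.276) = 382 - 1.24·132.
So P* = 218/0.658 = 332, and then Q* = 132 - 0.276·332 = 40.4.

P* ≈ 332, Q* ≈ 40.4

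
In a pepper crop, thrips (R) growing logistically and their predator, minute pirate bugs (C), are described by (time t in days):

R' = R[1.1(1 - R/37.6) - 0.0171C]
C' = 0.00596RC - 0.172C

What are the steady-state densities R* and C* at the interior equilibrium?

From dC/dt = 0 with C > 0: 0.00596R* = 0.172, so R* = 28.9.
Substitute into dR/dt = 0: 1.1(1 - 28.9/37.6) = 0.0171C*.
The bracket is 0.232, giving C* = 0.256/0.0171 = 15.

R* ≈ 28.9, C* ≈ 15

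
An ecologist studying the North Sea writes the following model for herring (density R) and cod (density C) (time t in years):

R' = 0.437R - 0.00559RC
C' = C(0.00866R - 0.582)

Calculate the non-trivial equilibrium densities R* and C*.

R* ≈ 67.2, C* ≈ 78.2

Set dC/dt = 0 with C > 0: 0.00866R - 0.582 = 0, so R* = 0.582/0.00866 = 67.2.
Set dR/dt = 0 with R > 0: 0.437 - 0.00559C = 0, so C* = 0.437/0.00559 = 78.2.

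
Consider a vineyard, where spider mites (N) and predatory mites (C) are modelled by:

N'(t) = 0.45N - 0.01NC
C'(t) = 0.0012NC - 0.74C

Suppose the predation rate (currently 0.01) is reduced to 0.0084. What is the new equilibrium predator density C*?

C* ≈ 53.6

At the interior fixed point, setting dN/dt = 0 with N > 0 fixes C* = (prey growth rate)/(NC coefficient) — independent of the other coefficients.
With the change, C* = 0.45/0.0084 = 53.6; it rises from 45.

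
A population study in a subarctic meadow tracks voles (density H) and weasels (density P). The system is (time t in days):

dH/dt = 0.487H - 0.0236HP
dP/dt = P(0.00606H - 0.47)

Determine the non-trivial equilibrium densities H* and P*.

H* ≈ 77.6, P* ≈ 20.6

Set dP/dt = 0 with P > 0: 0.00606H - 0.47 = 0, so H* = 0.47/0.00606 = 77.6.
Set dH/dt = 0 with H > 0: 0.487 - 0.0236P = 0, so P* = 0.487/0.0236 = 20.6.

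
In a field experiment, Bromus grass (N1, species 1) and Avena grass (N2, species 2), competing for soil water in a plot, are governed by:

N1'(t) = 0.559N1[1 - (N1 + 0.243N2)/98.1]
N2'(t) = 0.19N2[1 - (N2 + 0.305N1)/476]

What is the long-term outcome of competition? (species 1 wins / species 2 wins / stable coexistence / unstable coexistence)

species 2 excludes species 1

Compare the nullcline intercepts: K1/α12 = 98.1/0.243 = 404 < K2 = 476; K2/α21 = 476/0.305 = 1560 > K1 = 98.1.
Since the inequalities point opposite ways, species 2 can invade but species 1 cannot.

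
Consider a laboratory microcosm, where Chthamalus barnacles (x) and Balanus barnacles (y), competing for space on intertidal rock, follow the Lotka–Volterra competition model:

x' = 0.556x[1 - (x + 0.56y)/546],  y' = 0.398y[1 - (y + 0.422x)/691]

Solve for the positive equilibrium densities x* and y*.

Setting both brackets to zero gives the nullclines x + 0.56y = 546 and 0.422x + y = 691.
Substituting y = 691 - 0.422x into the first: x(1 - 0.56·0.422) = 546 - 0.56·691.
So x* = 159/0.764 = 208, and then y* = 691 - 0.422·208 = 603.

x* ≈ 208, y* ≈ 603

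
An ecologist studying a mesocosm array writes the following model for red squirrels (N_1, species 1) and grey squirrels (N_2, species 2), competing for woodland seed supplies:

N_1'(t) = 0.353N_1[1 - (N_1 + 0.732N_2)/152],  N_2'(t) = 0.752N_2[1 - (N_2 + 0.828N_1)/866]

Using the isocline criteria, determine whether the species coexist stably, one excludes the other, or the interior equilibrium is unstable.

species 2 excludes species 1

Compare the nullcline intercepts: K1/α12 = 152/0.732 = 208 < K2 = 866; K2/α21 = 866/0.828 = 1050 > K1 = 152.
Since the inequalities point opposite ways, species 2 can invade but species 1 cannot.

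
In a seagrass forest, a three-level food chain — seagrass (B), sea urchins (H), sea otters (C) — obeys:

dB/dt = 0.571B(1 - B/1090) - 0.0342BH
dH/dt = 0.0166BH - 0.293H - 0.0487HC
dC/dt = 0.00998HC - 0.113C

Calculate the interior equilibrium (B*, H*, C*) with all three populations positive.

From dC/dt = 0: 0.00998H* = 0.113, so H* = 11.3.
From dB/dt = 0: 0.571(1 - B*/1090) = 0.0342·11.3, giving B* = 1090·(1 - 0.678) = 351.
From dH/dt = 0: 0.0166·351 - 0.293 = 0.0487C*, so C* = 5.53/0.0487 = 114.

B* ≈ 351, H* ≈ 11.3, C* ≈ 114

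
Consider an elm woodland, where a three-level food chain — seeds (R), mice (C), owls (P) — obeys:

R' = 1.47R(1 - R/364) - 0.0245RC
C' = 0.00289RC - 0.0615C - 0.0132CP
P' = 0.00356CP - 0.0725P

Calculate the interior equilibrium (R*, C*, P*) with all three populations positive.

R* ≈ 240, C* ≈ 20.4, P* ≈ 48

From dP/dt = 0: 0.00356C* = 0.0725, so C* = 20.4.
From dR/dt = 0: 1.47(1 - R*/364) = 0.0245·20.4, giving R* = 364·(1 - 0.339) = 240.
From dC/dt = 0: 0.00289·240 - 0.0615 = 0.0132P*, so P* = 0.633/0.0132 = 48.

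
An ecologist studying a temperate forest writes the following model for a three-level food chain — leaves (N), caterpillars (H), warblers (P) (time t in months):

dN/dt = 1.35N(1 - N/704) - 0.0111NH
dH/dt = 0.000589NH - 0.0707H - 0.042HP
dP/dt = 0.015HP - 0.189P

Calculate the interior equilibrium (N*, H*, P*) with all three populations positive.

N* ≈ 631, H* ≈ 12.6, P* ≈ 7.17

From dP/dt = 0: 0.015H* = 0.189, so H* = 12.6.
From dN/dt = 0: 1.35(1 - N*/704) = 0.0111·12.6, giving N* = 704·(1 - 0.104) = 631.
From dH/dt = 0: 0.000589·631 - 0.0707 = 0.042P*, so P* = 0.301/0.042 = 7.17.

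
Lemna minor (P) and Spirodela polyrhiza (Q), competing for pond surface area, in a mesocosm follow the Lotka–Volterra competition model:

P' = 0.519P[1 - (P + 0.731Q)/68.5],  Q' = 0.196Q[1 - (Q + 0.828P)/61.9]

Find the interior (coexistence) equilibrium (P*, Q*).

P* ≈ 58.9, Q* ≈ 13.1

Setting both brackets to zero gives the nullclines P + 0.731Q = 68.5 and 0.828P + Q = 61.9.
Substituting Q = 61.9 - 0.828P into the first: P(1 - 0.731·0.828) = 68.5 - 0.731·61.9.
So P* = 23.3/0.395 = 58.9, and then Q* = 61.9 - 0.828·58.9 = 13.1.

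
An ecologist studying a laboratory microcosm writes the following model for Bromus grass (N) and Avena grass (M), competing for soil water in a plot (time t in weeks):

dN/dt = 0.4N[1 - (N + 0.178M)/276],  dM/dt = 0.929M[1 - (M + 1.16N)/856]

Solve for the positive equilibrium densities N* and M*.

Setting both brackets to zero gives the nullclines N + 0.178M = 276 and 1.16N + M = 856.
Substituting M = 856 - 1.16N into the first: N(1 - 0.178·1.16) = 276 - 0.178·856.
So N* = 124/0.794 = 156, and then M* = 856 - 1.16·156 = 675.

N* ≈ 156, M* ≈ 675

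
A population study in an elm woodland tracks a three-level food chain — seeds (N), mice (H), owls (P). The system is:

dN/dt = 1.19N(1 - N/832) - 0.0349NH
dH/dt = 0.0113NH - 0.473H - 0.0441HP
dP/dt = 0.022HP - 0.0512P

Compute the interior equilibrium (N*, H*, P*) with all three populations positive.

N* ≈ 775, H* ≈ 2.33, P* ≈ 188

From dP/dt = 0: 0.022H* = 0.0512, so H* = 2.33.
From dN/dt = 0: 1.19(1 - N*/832) = 0.0349·2.33, giving N* = 832·(1 - 0.0683) = 775.
From dH/dt = 0: 0.0113·775 - 0.473 = 0.0441P*, so P* = 8.29/0.0441 = 188.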